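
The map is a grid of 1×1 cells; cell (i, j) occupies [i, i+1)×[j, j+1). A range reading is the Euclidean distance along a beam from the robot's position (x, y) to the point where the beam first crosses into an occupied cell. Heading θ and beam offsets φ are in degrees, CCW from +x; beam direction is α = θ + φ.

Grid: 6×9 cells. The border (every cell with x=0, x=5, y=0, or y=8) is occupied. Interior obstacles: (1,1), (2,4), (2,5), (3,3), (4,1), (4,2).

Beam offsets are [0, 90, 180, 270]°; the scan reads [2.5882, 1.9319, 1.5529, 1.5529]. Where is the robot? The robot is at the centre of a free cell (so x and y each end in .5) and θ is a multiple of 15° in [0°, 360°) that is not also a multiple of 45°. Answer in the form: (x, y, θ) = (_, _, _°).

(x, y, θ) = (3.5, 6.5, 165°)

Enumerate (i+0.5, j+0.5, θ) over the 22 free cells and 16 admissible headings. For each, cast all 4 beams and compare to the given ranges.
  (4.5, 3.5, 120°): beam 1 = 5.1962 ≠ 2.5882 ✗
  (2.5, 7.5, 210°): beam 1 = 1.7321 ≠ 2.5882 ✗
  (2.5, 7.5, 30°): beam 1 = 1.0000 ≠ 2.5882 ✗
  (4.5, 5.5, 150°): beam 1 = 4.0415 ≠ 2.5882 ✗
  …
  (3.5, 6.5, 165°): r_1=2.5882, r_2=1.9319, r_3=1.5529, r_4=1.5529 — all match ✓
No second candidate reproduces the full scan.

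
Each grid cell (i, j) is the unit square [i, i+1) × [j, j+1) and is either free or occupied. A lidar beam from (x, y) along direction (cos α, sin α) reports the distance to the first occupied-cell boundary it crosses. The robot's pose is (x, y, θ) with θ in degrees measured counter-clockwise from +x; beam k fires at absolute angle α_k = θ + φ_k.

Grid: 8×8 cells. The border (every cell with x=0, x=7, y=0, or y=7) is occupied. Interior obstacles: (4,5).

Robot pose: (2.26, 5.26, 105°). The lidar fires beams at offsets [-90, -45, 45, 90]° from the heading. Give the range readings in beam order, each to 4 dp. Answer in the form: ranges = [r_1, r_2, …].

beam 1: φ=-90°, α=15°
  dir = (cos 15°, sin 15°) = (0.9659, 0.2588); from cell (2,5)
  next x-line at t=0.7661, next y-line at t=2.8591; Δt_x=1.0353, Δt_y=3.8637
    x: enter (3,5) at t=0.7661
    x: enter (4,5) at t=1.8014 ← occupied
  → r_1 = 1.8014
beam 2: φ=-45°, α=60°
  dir = (cos 60°, sin 60°) = (0.5000, 0.8660); from cell (2,5)
  next x-line at t=1.4800, next y-line at t=0.8545; Δt_x=2.0000, Δt_y=1.1547
    y: enter (2,6) at t=0.8545
    x: enter (3,6) at t=1.4800
    y: enter (3,7) at t=2.0092 ← occupied
  → r_2 = 2.0092
beam 3: φ=45°, α=150°
  dir = (cos 150°, sin 150°) = (-0.8660, 0.5000); from cell (2,5)
  next x-line at t=0.3002, next y-line at t=1.4800; Δt_x=1.1547, Δt_y=2.0000
    x: enter (1,5) at t=0.3002
    x: enter (0,5) at t=1.4549 ← occupied
  → r_3 = 1.4549
beam 4: φ=90°, α=195°
  dir = (cos 195°, sin 195°) = (-0.9659, -0.2588); from cell (2,5)
  next x-line at t=0.2692, next y-line at t=1.0046; Δt_x=1.0353, Δt_y=3.8637
    x: enter (1,5) at t=0.2692
    y: enter (1,4) at t=1.0046
    x: enter (0,4) at t=1.3044 ← occupied
  → r_4 = 1.3044

ranges = [1.8014, 2.0092, 1.4549, 1.3044]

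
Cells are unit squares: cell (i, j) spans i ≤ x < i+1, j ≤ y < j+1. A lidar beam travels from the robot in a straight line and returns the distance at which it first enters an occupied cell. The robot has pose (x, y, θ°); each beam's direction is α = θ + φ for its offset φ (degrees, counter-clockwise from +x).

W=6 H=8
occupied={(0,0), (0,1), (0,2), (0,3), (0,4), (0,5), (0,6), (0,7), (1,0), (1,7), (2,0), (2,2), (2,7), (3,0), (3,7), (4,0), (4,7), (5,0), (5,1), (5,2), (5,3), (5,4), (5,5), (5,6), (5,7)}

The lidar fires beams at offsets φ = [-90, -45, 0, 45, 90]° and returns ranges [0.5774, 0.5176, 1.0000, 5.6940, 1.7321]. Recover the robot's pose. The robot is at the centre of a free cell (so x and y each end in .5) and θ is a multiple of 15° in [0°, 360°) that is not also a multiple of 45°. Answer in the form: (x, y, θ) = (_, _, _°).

(x, y, θ) = (4.5, 1.5, 60°)

Enumerate (i+0.5, j+0.5, θ) over the 23 free cells and 16 admissible headings. For each, cast all 5 beams and compare to the given ranges.
  (1.5, 4.5, 30°): beam 1 = 1.7321 ≠ 0.5774 ✗
  (3.5, 2.5, 60°): beam 1 = 1.7321 ≠ 0.5774 ✗
  (1.5, 4.5, 120°): beam 1 = 4.0415 ≠ 0.5774 ✗
  …
  (4.5, 1.5, 60°): r_1=0.5774, r_2=0.5176, r_3=1.0000, r_4=5.6940, r_5=1.7321 — all match ✓
Unique over the lattice → pose = (4.5, 1.5, 60°).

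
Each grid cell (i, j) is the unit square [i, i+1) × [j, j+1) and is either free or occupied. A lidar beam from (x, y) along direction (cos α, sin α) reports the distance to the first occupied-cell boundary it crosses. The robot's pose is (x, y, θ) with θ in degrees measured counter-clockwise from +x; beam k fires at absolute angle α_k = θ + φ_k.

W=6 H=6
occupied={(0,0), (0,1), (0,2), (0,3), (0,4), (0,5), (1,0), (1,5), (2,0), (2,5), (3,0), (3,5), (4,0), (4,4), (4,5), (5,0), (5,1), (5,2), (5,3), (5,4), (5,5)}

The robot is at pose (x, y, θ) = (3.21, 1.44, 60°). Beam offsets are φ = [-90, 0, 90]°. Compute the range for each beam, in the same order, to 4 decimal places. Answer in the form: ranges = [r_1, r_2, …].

ranges = [0.8800, 2.9560, 2.5519]

beam 1: φ=-90°, α=330°
  dir = (cos 330°, sin 330°) = (0.8660, -0.5000); from cell (3,1)
  next x-line at t=0.9122, next y-line at t=0.8800; Δt_x=1.1547, Δt_y=2.0000
    y: enter (3,0) at t=0.8800 ← occupied
  → r_1 = 0.8800
beam 2: φ=0°, α=60°
  dir = (cos 60°, sin 60°) = (0.5000, 0.8660); from cell (3,1)
  next x-line at t=1.5800, next y-line at t=0.6466; Δt_x=2.0000, Δt_y=1.1547
    y: enter (3,2) at t=0.6466
    x: enter (4,2) at t=1.5800
    y: enter (4,3) at t=1.8013
    y: enter (4,4) at t=2.9560 ← occupied
  → r_2 = 2.9560
beam 3: φ=90°, α=150°
  dir = (cos 150°, sin 150°) = (-0.8660, 0.5000); from cell (3,1)
  next x-line at t=0.2425, next y-line at t=1.1200; Δt_x=1.1547, Δt_y=2.0000
    x: enter (2,1) at t=0.2425
    y: enter (2,2) at t=1.1200
    x: enter (1,2) at t=1.3972
    x: enter (0,2) at t=2.5519 ← occupied
  → r_3 = 2.5519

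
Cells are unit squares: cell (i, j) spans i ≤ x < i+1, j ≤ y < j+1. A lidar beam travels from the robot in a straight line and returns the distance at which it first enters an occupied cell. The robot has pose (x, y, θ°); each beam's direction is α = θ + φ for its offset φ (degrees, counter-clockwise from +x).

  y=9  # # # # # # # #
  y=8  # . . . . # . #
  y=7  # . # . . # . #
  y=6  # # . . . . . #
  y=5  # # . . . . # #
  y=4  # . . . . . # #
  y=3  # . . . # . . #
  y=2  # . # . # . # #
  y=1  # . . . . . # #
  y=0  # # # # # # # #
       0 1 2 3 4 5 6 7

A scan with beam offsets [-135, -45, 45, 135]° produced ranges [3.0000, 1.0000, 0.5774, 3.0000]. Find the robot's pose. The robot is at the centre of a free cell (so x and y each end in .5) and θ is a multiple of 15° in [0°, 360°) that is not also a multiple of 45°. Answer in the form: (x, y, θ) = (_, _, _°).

(x, y, θ) = (2.5, 5.5, 165°)

The pose lattice has 36·16 = 576 candidates. Test each by forward raycasting.
  (5.5, 6.5, 300°): beam 1 = 2.5882 ≠ 3.0000 ✗
  (4.5, 6.5, 330°): beam 1 = 2.5882 ≠ 3.0000 ✗
  (6.5, 8.5, 60°): beam 1 = 1.9319 ≠ 3.0000 ✗
  (2.5, 8.5, 15°): beam 1 = 0.5774 ≠ 3.0000 ✗
  (3.5, 1.5, 255°): beam 1 = 1.0000 ≠ 3.0000 ✗
  …
  (2.5, 5.5, 165°): r_1=3.0000, r_2=1.0000, r_3=0.5774, r_4=3.0000 — all match ✓
Unique over the lattice → pose = (2.5, 5.5, 165°).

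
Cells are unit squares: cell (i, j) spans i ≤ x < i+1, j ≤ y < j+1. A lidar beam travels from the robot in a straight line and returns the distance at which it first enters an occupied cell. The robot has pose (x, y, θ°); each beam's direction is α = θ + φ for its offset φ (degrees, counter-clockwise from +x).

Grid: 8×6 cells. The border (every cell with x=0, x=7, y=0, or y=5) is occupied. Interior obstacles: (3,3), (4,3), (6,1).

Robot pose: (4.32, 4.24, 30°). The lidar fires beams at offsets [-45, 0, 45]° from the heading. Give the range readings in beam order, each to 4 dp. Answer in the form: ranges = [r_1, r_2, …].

ranges = [2.7745, 1.5200, 0.7868]

beam 1: φ=-45°, α=345°
  cosα=0.9659 sinα=-0.2588 | (4,4) | tMaxX 0.7040 tMaxY 0.9273 | tΔX 1.0353 tΔY 3.8637
    t=0.7040 [x] (5,4)
    t=0.9273 [y] (5,3)
    t=1.7393 [x] (6,3)
    t=2.7745 [x] (7,3) — stop
  → r_1 = 2.7745
beam 2: φ=0°, α=30°
  cosα=0.8660 sinα=0.5000 | (4,4) | tMaxX 0.7852 tMaxY 1.5200 | tΔX 1.1547 tΔY 2.0000
    t=0.7852 [x] (5,4)
    t=1.5200 [y] (5,5) — stop
  → r_2 = 1.5200
beam 3: φ=45°, α=75°
  cosα=0.2588 sinα=0.9659 | (4,4) | tMaxX 2.6273 tMaxY 0.7868 | tΔX 3.8637 tΔY 1.0353
    t=0.7868 [y] (4,5) — stop
  → r_3 = 0.7868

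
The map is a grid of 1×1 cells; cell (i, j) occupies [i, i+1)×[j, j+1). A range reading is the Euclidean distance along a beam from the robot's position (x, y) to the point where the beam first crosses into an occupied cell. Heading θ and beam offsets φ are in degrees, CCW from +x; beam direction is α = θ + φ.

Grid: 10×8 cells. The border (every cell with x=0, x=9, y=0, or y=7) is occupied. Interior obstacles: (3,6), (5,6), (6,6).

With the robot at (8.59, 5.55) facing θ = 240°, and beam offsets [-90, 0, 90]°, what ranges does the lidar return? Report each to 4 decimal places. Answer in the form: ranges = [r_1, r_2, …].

beam 1: φ=-90°, α=150°
  dir = (cos 150°, sin 150°) = (-0.8660, 0.5000); from cell (8,5)
  next x-line at t=0.6813, next y-line at t=0.9000; Δt_x=1.1547, Δt_y=2.0000
    x: enter (7,5) at t=0.6813
    y: enter (7,6) at t=0.9000
    x: enter (6,6) at t=1.8360 ← occupied
  → r_1 = 1.8360
beam 2: φ=0°, α=240°
  dir = (cos 240°, sin 240°) = (-0.5000, -0.8660); from cell (8,5)
  next x-line at t=1.1800, next y-line at t=0.6351; Δt_x=2.0000, Δt_y=1.1547
    y: enter (8,4) at t=0.6351
    x: enter (7,4) at t=1.1800
    y: enter (7,3) at t=1.7898
    y: enter (7,2) at t=2.9445
    x: enter (6,2) at t=3.1800
    y: enter (6,1) at t=4.0992
    x: enter (5,1) at t=5.1800
    y: enter (5,0) at t=5.2539 ← occupied
  → r_2 = 5.2539
beam 3: φ=90°, α=330°
  dir = (cos 330°, sin 330°) = (0.8660, -0.5000); from cell (8,5)
  next x-line at t=0.4734, next y-line at t=1.1000; Δt_x=1.1547, Δt_y=2.0000
    x: enter (9,5) at t=0.4734 ← occupied
  → r_3 = 0.4734

ranges = [1.8360, 5.2539, 0.4734]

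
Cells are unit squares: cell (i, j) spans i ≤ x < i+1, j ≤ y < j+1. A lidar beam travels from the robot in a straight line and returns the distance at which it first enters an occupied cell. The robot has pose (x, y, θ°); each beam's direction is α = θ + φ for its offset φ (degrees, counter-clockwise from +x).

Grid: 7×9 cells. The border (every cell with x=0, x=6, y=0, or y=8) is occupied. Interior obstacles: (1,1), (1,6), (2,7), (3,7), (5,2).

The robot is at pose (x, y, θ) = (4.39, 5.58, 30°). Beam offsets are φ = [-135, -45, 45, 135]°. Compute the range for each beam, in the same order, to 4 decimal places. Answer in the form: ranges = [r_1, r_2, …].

beam 1: φ=-135°, α=255°
  cosα=-0.2588 sinα=-0.9659 | (4,5) | tMaxX 1.5068 tMaxY 0.6005 | tΔX 3.8637 tΔY 1.0353
    t=0.6005 [y] (4,4)
    t=1.5068 [x] (3,4)
    t=1.6357 [y] (3,3)
    t=2.6710 [y] (3,2)
    t=3.7063 [y] (3,1)
    t=4.7416 [y] (3,0) — stop
  → r_1 = 4.7416
beam 2: φ=-45°, α=345°
  cosα=0.9659 sinα=-0.2588 | (4,5) | tMaxX 0.6315 tMaxY 2.2409 | tΔX 1.0353 tΔY 3.8637
    t=0.6315 [x] (5,5)
    t=1.6668 [x] (6,5) — stop
  → r_2 = 1.6668
beam 3: φ=45°, α=75°
  cosα=0.2588 sinα=0.9659 | (4,5) | tMaxX 2.3569 tMaxY 0.4348 | tΔX 3.8637 tΔY 1.0353
    t=0.4348 [y] (4,6)
    t=1.4701 [y] (4,7)
    t=2.3569 [x] (5,7)
    t=2.5054 [y] (5,8) — stop
  → r_3 = 2.5054
beam 4: φ=135°, α=165°
  cosα=-0.9659 sinα=0.2588 | (4,5) | tMaxX 0.4038 tMaxY 1.6228 | tΔX 1.0353 tΔY 3.8637
    t=0.4038 [x] (3,5)
    t=1.4390 [x] (2,5)
    t=1.6228 [y] (2,6)
    t=2.4743 [x] (1,6) — stop
  → r_4 = 2.4743

ranges = [4.7416, 1.6668, 2.5054, 2.4743]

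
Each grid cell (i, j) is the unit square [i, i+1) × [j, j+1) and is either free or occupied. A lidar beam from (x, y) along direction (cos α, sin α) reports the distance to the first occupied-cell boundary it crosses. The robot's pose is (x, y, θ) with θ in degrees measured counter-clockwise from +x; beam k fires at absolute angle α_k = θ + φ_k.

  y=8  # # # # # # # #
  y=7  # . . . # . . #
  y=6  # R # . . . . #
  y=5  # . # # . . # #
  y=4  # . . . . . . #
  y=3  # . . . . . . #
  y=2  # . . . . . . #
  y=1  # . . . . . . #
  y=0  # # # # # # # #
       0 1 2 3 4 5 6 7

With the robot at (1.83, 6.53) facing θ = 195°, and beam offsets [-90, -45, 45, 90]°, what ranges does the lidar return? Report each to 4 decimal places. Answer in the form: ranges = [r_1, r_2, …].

ranges = [1.5219, 0.9584, 1.6600, 0.6568]

beam 1: φ=-90°, α=105°
  direction (-0.2588, 0.9659); cell (1,6); t to first gridline: x 3.2069, y 0.4866 (then +3.8637 / +1.0353)
    (1,7) via y @ 0.4866
    (1,8) via y @ 1.5219  # hit
  → r_1 = 1.5219
beam 2: φ=-45°, α=150°
  direction (-0.8660, 0.5000); cell (1,6); t to first gridline: x 0.9584, y 0.9400 (then +1.1547 / +2.0000)
    (1,7) via y @ 0.9400
    (0,7) via x @ 0.9584  # hit
  → r_2 = 0.9584
beam 3: φ=45°, α=240°
  direction (-0.5000, -0.8660); cell (1,6); t to first gridline: x 1.6600, y 0.6120 (then +2.0000 / +1.1547)
    (1,5) via y @ 0.6120
    (0,5) via x @ 1.6600  # hit
  → r_3 = 1.6600
beam 4: φ=90°, α=285°
  direction (0.2588, -0.9659); cell (1,6); t to first gridline: x 0.6568, y 0.5487 (then +3.8637 / +1.0353)
    (1,5) via y @ 0.5487
    (2,5) via x @ 0.6568  # hit
  → r_4 = 0.6568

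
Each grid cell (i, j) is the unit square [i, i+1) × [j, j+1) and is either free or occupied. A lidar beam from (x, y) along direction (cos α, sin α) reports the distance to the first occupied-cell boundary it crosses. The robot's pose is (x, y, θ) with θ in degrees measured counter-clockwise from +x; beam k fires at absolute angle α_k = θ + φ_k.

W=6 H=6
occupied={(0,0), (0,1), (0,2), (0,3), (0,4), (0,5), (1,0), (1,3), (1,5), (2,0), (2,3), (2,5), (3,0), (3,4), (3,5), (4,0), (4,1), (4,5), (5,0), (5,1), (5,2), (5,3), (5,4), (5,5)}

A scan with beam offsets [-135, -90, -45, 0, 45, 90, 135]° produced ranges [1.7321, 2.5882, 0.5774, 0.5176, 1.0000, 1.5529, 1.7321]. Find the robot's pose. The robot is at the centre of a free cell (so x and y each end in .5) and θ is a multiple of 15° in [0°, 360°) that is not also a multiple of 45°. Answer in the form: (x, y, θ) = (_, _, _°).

(x, y, θ) = (2.5, 2.5, 105°)

The pose lattice has 12·16 = 192 candidates. Test each by forward raycasting.
  (1.5, 2.5, 255°): beam 1 = 0.5774 ≠ 1.7321 ✗
  (2.5, 2.5, 210°): beam 1 = 0.5176 ≠ 1.7321 ✗
  (3.5, 3.5, 150°): beam 1 = 1.5529 ≠ 1.7321 ✗
  (2.5, 1.5, 285°): beam 2 = 1.5529 ≠ 2.5882 ✗
  …
  (2.5, 2.5, 105°): r_1=1.7321, r_2=2.5882, r_3=0.5774, r_4=0.5176, r_5=1.0000, r_6=1.5529, r_7=1.7321 — all match ✓
No second candidate reproduces the full scan.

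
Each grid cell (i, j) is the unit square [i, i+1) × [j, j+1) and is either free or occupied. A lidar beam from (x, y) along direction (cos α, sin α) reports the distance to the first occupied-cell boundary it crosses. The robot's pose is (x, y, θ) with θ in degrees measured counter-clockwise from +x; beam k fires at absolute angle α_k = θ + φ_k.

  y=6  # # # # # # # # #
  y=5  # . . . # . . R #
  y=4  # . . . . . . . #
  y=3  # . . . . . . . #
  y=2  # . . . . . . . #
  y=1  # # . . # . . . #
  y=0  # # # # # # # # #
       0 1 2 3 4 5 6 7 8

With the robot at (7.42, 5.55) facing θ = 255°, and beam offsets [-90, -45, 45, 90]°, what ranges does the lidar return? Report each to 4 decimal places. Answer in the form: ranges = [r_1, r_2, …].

beam 1: φ=-90°, α=165°
  dir = (cos 165°, sin 165°) = (-0.9659, 0.2588); from cell (7,5)
  next x-line at t=0.4348, next y-line at t=1.7387; Δt_x=1.0353, Δt_y=3.8637
    x: enter (6,5) at t=0.4348
    x: enter (5,5) at t=1.4701
    y: enter (5,6) at t=1.7387 ← occupied
  → r_1 = 1.7387
beam 2: φ=-45°, α=210°
  dir = (cos 210°, sin 210°) = (-0.8660, -0.5000); from cell (7,5)
  next x-line at t=0.4850, next y-line at t=1.1000; Δt_x=1.1547, Δt_y=2.0000
    x: enter (6,5) at t=0.4850
    y: enter (6,4) at t=1.1000
    x: enter (5,4) at t=1.6397
    x: enter (4,4) at t=2.7944
    y: enter (4,3) at t=3.1000
    x: enter (3,3) at t=3.9491
    y: enter (3,2) at t=5.1000
    x: enter (2,2) at t=5.1038
    x: enter (1,2) at t=6.2585
    y: enter (1,1) at t=7.1000 ← occupied
  → r_2 = 7.1000
beam 3: φ=45°, α=300°
  dir = (cos 300°, sin 300°) = (0.5000, -0.8660); from cell (7,5)
  next x-line at t=1.1600, next y-line at t=0.6351; Δt_x=2.0000, Δt_y=1.1547
    y: enter (7,4) at t=0.6351
    x: enter (8,4) at t=1.1600 ← occupied
  → r_3 = 1.1600
beam 4: φ=90°, α=345°
  dir = (cos 345°, sin 345°) = (0.9659, -0.2588); from cell (7,5)
  next x-line at t=0.6005, next y-line at t=2.1250; Δt_x=1.0353, Δt_y=3.8637
    x: enter (8,5) at t=0.6005 ← occupied
  → r_4 = 0.6005

ranges = [1.7387, 7.1000, 1.1600, 0.6005]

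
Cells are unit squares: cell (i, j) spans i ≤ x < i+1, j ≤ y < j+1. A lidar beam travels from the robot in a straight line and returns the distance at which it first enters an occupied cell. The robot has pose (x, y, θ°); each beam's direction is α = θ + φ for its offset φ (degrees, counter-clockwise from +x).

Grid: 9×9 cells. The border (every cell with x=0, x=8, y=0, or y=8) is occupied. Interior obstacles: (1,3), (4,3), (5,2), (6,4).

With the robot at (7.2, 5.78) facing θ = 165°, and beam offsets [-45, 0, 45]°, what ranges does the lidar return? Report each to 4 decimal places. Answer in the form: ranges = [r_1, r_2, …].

ranges = [2.5634, 6.4187, 3.5600]

beam 1: φ=-45°, α=120°
  direction (-0.5000, 0.8660); cell (7,5); t to first gridline: x 0.4000, y 0.2540 (then +2.0000 / +1.1547)
    (7,6) via y @ 0.2540
    (6,6) via x @ 0.4000
    (6,7) via y @ 1.4087
    (5,7) via x @ 2.4000
    (5,8) via y @ 2.5634  # hit
  → r_1 = 2.5634
beam 2: φ=0°, α=165°
  direction (-0.9659, 0.2588); cell (7,5); t to first gridline: x 0.2071, y 0.8500 (then +1.0353 / +3.8637)
    (6,5) via x @ 0.2071
    (6,6) via y @ 0.8500
    (5,6) via x @ 1.2423
    (4,6) via x @ 2.2776
    (3,6) via x @ 3.3129
    (2,6) via x @ 4.3482
    (2,7) via y @ 4.7137
    (1,7) via x @ 5.3834
    (0,7) via x @ 6.4187  # hit
  → r_2 = 6.4187
beam 3: φ=45°, α=210°
  direction (-0.8660, -0.5000); cell (7,5); t to first gridline: x 0.2309, y 1.5600 (then +1.1547 / +2.0000)
    (6,5) via x @ 0.2309
    (5,5) via x @ 1.3856
    (5,4) via y @ 1.5600
    (4,4) via x @ 2.5403
    (4,3) via y @ 3.5600  # hit
  → r_3 = 3.5600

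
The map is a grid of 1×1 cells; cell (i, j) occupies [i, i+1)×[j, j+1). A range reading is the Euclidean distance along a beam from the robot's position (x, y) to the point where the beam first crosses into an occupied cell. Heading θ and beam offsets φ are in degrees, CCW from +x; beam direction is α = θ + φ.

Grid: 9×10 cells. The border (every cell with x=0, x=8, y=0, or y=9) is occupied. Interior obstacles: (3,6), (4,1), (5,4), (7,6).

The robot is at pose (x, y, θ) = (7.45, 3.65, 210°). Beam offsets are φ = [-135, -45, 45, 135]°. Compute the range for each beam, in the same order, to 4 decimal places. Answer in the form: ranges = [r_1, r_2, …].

beam 1: φ=-135°, α=75°
  direction (0.2588, 0.9659); cell (7,3); t to first gridline: x 2.1250, y 0.3623 (then +3.8637 / +1.0353)
    (7,4) via y @ 0.3623
    (7,5) via y @ 1.3976
    (8,5) via x @ 2.1250  # hit
  → r_1 = 2.1250
beam 2: φ=-45°, α=165°
  direction (-0.9659, 0.2588); cell (7,3); t to first gridline: x 0.4659, y 1.3523 (then +1.0353 / +3.8637)
    (6,3) via x @ 0.4659
    (6,4) via y @ 1.3523
    (5,4) via x @ 1.5012  # hit
  → r_2 = 1.5012
beam 3: φ=45°, α=255°
  direction (-0.2588, -0.9659); cell (7,3); t to first gridline: x 1.7387, y 0.6729 (then +3.8637 / +1.0353)
    (7,2) via y @ 0.6729
    (7,1) via y @ 1.7082
    (6,1) via x @ 1.7387
    (6,0) via y @ 2.7435  # hit
  → r_3 = 2.7435
beam 4: φ=135°, α=345°
  direction (0.9659, -0.2588); cell (7,3); t to first gridline: x 0.5694, y 2.5114 (then +1.0353 / +3.8637)
    (8,3) via x @ 0.5694  # hit
  → r_4 = 0.5694

ranges = [2.1250, 1.5012, 2.7435, 0.5694]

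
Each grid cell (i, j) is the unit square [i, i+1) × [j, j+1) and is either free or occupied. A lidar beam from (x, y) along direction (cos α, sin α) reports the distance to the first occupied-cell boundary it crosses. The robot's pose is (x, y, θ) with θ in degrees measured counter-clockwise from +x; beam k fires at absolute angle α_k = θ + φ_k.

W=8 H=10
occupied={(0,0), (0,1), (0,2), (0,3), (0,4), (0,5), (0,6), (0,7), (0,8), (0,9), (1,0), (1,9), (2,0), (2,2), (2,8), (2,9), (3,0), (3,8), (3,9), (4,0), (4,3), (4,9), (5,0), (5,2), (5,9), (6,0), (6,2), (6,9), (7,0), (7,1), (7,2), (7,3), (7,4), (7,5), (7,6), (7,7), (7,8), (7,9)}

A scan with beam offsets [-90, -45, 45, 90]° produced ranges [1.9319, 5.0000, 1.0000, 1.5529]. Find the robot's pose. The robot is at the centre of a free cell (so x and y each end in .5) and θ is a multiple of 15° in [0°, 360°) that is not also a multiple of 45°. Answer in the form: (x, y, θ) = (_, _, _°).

(x, y, θ) = (1.5, 7.5, 345°)

Candidates: 42 free-cell centres × 16 headings = 672 poses. Raycast each; keep the one whose scan matches to 4 dp.
  (1.5, 3.5, 195°): beam 2 = 0.5774 ≠ 5.0000 ✗
  (5.5, 8.5, 240°): beam 1 = 1.0000 ≠ 1.9319 ✗
  (3.5, 7.5, 345°): beam 1 = 4.6587 ≠ 1.9319 ✗
  (3.5, 7.5, 105°): beam 1 = 3.6235 ≠ 1.9319 ✗
  …
  (1.5, 7.5, 345°): r_1=1.9319, r_2=5.0000, r_3=1.0000, r_4=1.5529 — all match ✓
No second candidate reproduces the full scan.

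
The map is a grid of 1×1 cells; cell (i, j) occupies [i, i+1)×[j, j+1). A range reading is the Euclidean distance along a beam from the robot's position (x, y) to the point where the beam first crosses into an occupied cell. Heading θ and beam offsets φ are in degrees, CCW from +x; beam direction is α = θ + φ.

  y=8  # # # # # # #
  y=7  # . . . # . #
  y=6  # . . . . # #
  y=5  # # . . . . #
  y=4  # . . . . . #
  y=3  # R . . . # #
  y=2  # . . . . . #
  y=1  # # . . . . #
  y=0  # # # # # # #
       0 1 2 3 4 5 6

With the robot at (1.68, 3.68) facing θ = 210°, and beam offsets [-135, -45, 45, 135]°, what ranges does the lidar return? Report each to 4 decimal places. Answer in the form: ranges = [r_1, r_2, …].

ranges = [4.4724, 0.7040, 1.7393, 4.4724]

beam 1: φ=-135°, α=75°
  direction (0.2588, 0.9659); cell (1,3); t to first gridline: x 1.2364, y 0.3313 (then +3.8637 / +1.0353)
    (1,4) via y @ 0.3313
    (2,4) via x @ 1.2364
    (2,5) via y @ 1.3666
    (2,6) via y @ 2.4018
    (2,7) via y @ 3.4371
    (2,8) via y @ 4.4724  # hit
  → r_1 = 4.4724
beam 2: φ=-45°, α=165°
  direction (-0.9659, 0.2588); cell (1,3); t to first gridline: x 0.7040, y 1.2364 (then +1.0353 / +3.8637)
    (0,3) via x @ 0.7040  # hit
  → r_2 = 0.7040
beam 3: φ=45°, α=255°
  direction (-0.2588, -0.9659); cell (1,3); t to first gridline: x 2.6273, y 0.7040 (then +3.8637 / +1.0353)
    (1,2) via y @ 0.7040
    (1,1) via y @ 1.7393  # hit
  → r_3 = 1.7393
beam 4: φ=135°, α=345°
  direction (0.9659, -0.2588); cell (1,3); t to first gridline: x 0.3313, y 2.6273 (then +1.0353 / +3.8637)
    (2,3) via x @ 0.3313
    (3,3) via x @ 1.3666
    (4,3) via x @ 2.4018
    (4,2) via y @ 2.6273
    (5,2) via x @ 3.4371
    (6,2) via x @ 4.4724  # hit
  → r_4 = 4.4724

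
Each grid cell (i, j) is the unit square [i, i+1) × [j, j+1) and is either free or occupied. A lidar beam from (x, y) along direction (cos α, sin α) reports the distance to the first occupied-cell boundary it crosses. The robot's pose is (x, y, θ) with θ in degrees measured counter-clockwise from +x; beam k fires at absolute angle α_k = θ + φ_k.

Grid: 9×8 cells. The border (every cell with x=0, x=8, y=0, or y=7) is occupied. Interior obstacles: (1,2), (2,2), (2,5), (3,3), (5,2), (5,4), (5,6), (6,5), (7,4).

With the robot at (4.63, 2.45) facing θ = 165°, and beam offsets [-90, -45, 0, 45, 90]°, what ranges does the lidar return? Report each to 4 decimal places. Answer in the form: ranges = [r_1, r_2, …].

beam 1: φ=-90°, α=75°
  d=(0.2588,0.9659)  start (4,2)  tX=1.4296 tY=0.5694  stride 1/|dx|=3.8637 1/|dy|=1.0353
    cross y-line → (4,3), t=0.5694
    cross x-line → (5,3), t=1.4296
    cross y-line → (5,4), t=1.6047 (wall)
  → r_1 = 1.6047
beam 2: φ=-45°, α=120°
  d=(-0.5000,0.8660)  start (4,2)  tX=1.2600 tY=0.6351  stride 1/|dx|=2.0000 1/|dy|=1.1547
    cross y-line → (4,3), t=0.6351
    cross x-line → (3,3), t=1.2600 (wall)
  → r_2 = 1.2600
beam 3: φ=0°, α=165°
  d=(-0.9659,0.2588)  start (4,2)  tX=0.6522 tY=2.1250  stride 1/|dx|=1.0353 1/|dy|=3.8637
    cross x-line → (3,2), t=0.6522
    cross x-line → (2,2), t=1.6875 (wall)
  → r_3 = 1.6875
beam 4: φ=45°, α=210°
  d=(-0.8660,-0.5000)  start (4,2)  tX=0.7275 tY=0.9000  stride 1/|dx|=1.1547 1/|dy|=2.0000
    cross x-line → (3,2), t=0.7275
    cross y-line → (3,1), t=0.9000
    cross x-line → (2,1), t=1.8822
    cross y-line → (2,0), t=2.9000 (wall)
  → r_4 = 2.9000
beam 5: φ=90°, α=255°
  d=(-0.2588,-0.9659)  start (4,2)  tX=2.4341 tY=0.4659  stride 1/|dx|=3.8637 1/|dy|=1.0353
    cross y-line → (4,1), t=0.4659
    cross y-line → (4,0), t=1.5012 (wall)
  → r_5 = 1.5012

ranges = [1.6047, 1.2600, 1.6875, 2.9000, 1.5012]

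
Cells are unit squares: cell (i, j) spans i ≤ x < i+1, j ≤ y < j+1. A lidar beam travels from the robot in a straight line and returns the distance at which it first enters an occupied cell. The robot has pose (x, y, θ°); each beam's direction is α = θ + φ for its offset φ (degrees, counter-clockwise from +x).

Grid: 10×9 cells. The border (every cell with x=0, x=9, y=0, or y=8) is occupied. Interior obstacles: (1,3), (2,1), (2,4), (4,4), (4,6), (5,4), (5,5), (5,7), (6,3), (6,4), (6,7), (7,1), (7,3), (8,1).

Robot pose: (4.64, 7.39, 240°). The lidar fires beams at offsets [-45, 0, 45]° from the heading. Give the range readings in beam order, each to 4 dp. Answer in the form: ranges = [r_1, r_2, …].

ranges = [3.7684, 0.4503, 0.4038]

beam 1: φ=-45°, α=195°
  cosα=-0.9659 sinα=-0.2588 | (4,7) | tMaxX 0.6626 tMaxY 1.5068 | tΔX 1.0353 tΔY 3.8637
    t=0.6626 [x] (3,7)
    t=1.5068 [y] (3,6)
    t=1.6979 [x] (2,6)
    t=2.7331 [x] (1,6)
    t=3.7684 [x] (0,6) — stop
  → r_1 = 3.7684
beam 2: φ=0°, α=240°
  cosα=-0.5000 sinα=-0.8660 | (4,7) | tMaxX 1.2800 tMaxY 0.4503 | tΔX 2.0000 tΔY 1.1547
    t=0.4503 [y] (4,6) — stop
  → r_2 = 0.4503
beam 3: φ=45°, α=285°
  cosα=0.2588 sinα=-0.9659 | (4,7) | tMaxX 1.3909 tMaxY 0.4038 | tΔX 3.8637 tΔY 1.0353
    t=0.4038 [y] (4,6) — stop
  → r_3 = 0.4038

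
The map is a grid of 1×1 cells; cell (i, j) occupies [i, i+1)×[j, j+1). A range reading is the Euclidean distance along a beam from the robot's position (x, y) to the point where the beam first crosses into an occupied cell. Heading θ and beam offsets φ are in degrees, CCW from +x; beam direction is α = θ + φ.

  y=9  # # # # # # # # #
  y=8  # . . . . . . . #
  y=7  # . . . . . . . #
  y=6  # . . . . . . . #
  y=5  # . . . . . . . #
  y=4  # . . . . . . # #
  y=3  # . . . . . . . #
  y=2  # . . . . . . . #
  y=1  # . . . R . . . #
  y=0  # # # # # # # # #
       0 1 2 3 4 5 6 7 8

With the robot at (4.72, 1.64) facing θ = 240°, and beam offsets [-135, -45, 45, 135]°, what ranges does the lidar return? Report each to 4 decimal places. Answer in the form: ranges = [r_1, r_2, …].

ranges = [7.6196, 2.4728, 0.6626, 3.3957]

beam 1: φ=-135°, α=105°
  d=(-0.2588,0.9659)  start (4,1)  tX=2.7819 tY=0.3727  stride 1/|dx|=3.8637 1/|dy|=1.0353
    cross y-line → (4,2), t=0.3727
    cross y-line → (4,3), t=1.4080
    cross y-line → (4,4), t=2.4433
    cross x-line → (3,4), t=2.7819
    cross y-line → (3,5), t=3.4785
    cross y-line → (3,6), t=4.5138
    cross y-line → (3,7), t=5.5491
    cross y-line → (3,8), t=6.5844
    cross x-line → (2,8), t=6.6456
    cross y-line → (2,9), t=7.6196 (wall)
  → r_1 = 7.6196
beam 2: φ=-45°, α=195°
  d=(-0.9659,-0.2588)  start (4,1)  tX=0.7454 tY=2.4728  stride 1/|dx|=1.0353 1/|dy|=3.8637
    cross x-line → (3,1), t=0.7454
    cross x-line → (2,1), t=1.7807
    cross y-line → (2,0), t=2.4728 (wall)
  → r_2 = 2.4728
beam 3: φ=45°, α=285°
  d=(0.2588,-0.9659)  start (4,1)  tX=1.0818 tY=0.6626  stride 1/|dx|=3.8637 1/|dy|=1.0353
    cross y-line → (4,0), t=0.6626 (wall)
  → r_3 = 0.6626
beam 4: φ=135°, α=15°
  d=(0.9659,0.2588)  start (4,1)  tX=0.2899 tY=1.3909  stride 1/|dx|=1.0353 1/|dy|=3.8637
    cross x-line → (5,1), t=0.2899
    cross x-line → (6,1), t=1.3252
    cross y-line → (6,2), t=1.3909
    cross x-line → (7,2), t=2.3604
    cross x-line → (8,2), t=3.3957 (wall)
  → r_4 = 3.3957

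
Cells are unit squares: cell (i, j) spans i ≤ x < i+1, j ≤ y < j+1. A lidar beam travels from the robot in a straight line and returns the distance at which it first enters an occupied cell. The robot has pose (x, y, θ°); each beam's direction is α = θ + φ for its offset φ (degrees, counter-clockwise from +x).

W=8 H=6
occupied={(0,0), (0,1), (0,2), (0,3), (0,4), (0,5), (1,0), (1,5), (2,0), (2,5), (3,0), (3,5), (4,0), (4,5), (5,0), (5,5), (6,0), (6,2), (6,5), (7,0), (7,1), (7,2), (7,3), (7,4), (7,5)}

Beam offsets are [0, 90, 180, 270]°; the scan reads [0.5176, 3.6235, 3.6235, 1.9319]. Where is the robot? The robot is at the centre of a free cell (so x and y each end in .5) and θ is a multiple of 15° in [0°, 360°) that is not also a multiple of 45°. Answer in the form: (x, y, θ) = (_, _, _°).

The pose lattice has 23·16 = 368 candidates. Test each by forward raycasting.
  (6.5, 1.5, 120°): beam 1 = 0.5774 ≠ 0.5176 ✗
  (1.5, 1.5, 300°): beam 1 = 0.5774 ≠ 0.5176 ✗
  (1.5, 4.5, 255°): beam 1 = 1.9319 ≠ 0.5176 ✗
  (3.5, 4.5, 330°): beam 1 = 3.0000 ≠ 0.5176 ✗
  (1.5, 3.5, 345°): beam 1 = 4.6587 ≠ 0.5176 ✗
  …
  (4.5, 4.5, 105°): r_1=0.5176, r_2=3.6235, r_3=3.6235, r_4=1.9319 — all match ✓
Only this pose fits every beam.

(x, y, θ) = (4.5, 4.5, 105°)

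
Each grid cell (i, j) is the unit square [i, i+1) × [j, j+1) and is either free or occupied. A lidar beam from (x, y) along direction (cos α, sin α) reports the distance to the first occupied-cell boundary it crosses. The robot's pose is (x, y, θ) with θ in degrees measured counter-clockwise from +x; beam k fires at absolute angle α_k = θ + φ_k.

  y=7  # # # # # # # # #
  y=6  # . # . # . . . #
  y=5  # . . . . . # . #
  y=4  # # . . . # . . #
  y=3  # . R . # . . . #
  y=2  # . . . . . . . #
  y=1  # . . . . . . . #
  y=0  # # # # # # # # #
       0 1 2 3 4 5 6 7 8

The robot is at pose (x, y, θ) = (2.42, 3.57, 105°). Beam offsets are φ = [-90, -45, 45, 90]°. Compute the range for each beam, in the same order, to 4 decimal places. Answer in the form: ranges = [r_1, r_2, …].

ranges = [1.6357, 3.1600, 0.8600, 1.4701]

beam 1: φ=-90°, α=15°
  cosα=0.9659 sinα=0.2588 | (2,3) | tMaxX 0.6005 tMaxY 1.6614 | tΔX 1.0353 tΔY 3.8637
    t=0.6005 [x] (3,3)
    t=1.6357 [x] (4,3) — stop
  → r_1 = 1.6357
beam 2: φ=-45°, α=60°
  cosα=0.5000 sinα=0.8660 | (2,3) | tMaxX 1.1600 tMaxY 0.4965 | tΔX 2.0000 tΔY 1.1547
    t=0.4965 [y] (2,4)
    t=1.1600 [x] (3,4)
    t=1.6512 [y] (3,5)
    t=2.8059 [y] (3,6)
    t=3.1600 [x] (4,6) — stop
  → r_2 = 3.1600
beam 3: φ=45°, α=150°
  cosα=-0.8660 sinα=0.5000 | (2,3) | tMaxX 0.4850 tMaxY 0.8600 | tΔX 1.1547 tΔY 2.0000
    t=0.4850 [x] (1,3)
    t=0.8600 [y] (1,4) — stop
  → r_3 = 0.8600
beam 4: φ=90°, α=195°
  cosα=-0.9659 sinα=-0.2588 | (2,3) | tMaxX 0.4348 tMaxY 2.2023 | tΔX 1.0353 tΔY 3.8637
    t=0.4348 [x] (1,3)
    t=1.4701 [x] (0,3) — stop
  → r_4 = 1.4701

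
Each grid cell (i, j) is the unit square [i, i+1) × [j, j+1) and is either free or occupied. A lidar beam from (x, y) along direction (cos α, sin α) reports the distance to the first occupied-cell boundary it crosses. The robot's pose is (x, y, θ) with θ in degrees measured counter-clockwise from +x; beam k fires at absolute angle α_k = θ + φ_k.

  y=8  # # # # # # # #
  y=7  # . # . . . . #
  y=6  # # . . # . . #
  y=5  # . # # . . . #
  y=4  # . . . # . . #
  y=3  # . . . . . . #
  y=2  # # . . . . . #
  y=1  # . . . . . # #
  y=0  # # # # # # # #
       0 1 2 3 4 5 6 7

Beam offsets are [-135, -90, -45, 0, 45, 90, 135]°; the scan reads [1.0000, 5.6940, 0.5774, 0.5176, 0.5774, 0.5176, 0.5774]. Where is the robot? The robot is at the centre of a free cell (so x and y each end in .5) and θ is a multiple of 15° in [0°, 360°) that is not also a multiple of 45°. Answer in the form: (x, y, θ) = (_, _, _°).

(x, y, θ) = (1.5, 1.5, 105°)

Enumerate (i+0.5, j+0.5, θ) over the 34 free cells and 16 admissible headings. For each, cast all 7 beams and compare to the given ranges.
  (4.5, 2.5, 345°): beam 1 = 3.0000 ≠ 1.0000 ✗
  (5.5, 4.5, 255°): beam 1 = 1.7321 ≠ 1.0000 ✗
  (5.5, 2.5, 15°): beam 1 = 1.7321 ≠ 1.0000 ✗
  (4.5, 2.5, 30°): beam 1 = 1.5529 ≠ 1.0000 ✗
  …
  (1.5, 1.5, 105°): r_1=1.0000, r_2=5.6940, r_3=0.5774, r_4=0.5176, r_5=0.5774, r_6=0.5176, r_7=0.5774 — all match ✓
No second candidate reproduces the full scan.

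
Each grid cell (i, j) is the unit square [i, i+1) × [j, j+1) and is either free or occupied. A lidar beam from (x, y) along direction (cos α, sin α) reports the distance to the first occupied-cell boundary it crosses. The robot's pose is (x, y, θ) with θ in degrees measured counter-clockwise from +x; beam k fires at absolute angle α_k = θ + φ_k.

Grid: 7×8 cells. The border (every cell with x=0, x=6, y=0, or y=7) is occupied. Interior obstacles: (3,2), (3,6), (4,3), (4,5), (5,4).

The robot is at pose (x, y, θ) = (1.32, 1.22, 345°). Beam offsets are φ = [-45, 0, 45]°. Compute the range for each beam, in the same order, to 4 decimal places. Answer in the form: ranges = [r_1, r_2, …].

ranges = [0.2540, 0.8500, 1.9399]

beam 1: φ=-45°, α=300°
  d=(0.5000,-0.8660)  start (1,1)  tX=1.3600 tY=0.2540  stride 1/|dx|=2.0000 1/|dy|=1.1547
    cross y-line → (1,0), t=0.2540 (wall)
  → r_1 = 0.2540
beam 2: φ=0°, α=345°
  d=(0.9659,-0.2588)  start (1,1)  tX=0.7040 tY=0.8500  stride 1/|dx|=1.0353 1/|dy|=3.8637
    cross x-line → (2,1), t=0.7040
    cross y-line → (2,0), t=0.8500 (wall)
  → r_2 = 0.8500
beam 3: φ=45°, α=30°
  d=(0.8660,0.5000)  start (1,1)  tX=0.7852 tY=1.5600  stride 1/|dx|=1.1547 1/|dy|=2.0000
    cross x-line → (2,1), t=0.7852
    cross y-line → (2,2), t=1.5600
    cross x-line → (3,2), t=1.9399 (wall)
  → r_3 = 1.9399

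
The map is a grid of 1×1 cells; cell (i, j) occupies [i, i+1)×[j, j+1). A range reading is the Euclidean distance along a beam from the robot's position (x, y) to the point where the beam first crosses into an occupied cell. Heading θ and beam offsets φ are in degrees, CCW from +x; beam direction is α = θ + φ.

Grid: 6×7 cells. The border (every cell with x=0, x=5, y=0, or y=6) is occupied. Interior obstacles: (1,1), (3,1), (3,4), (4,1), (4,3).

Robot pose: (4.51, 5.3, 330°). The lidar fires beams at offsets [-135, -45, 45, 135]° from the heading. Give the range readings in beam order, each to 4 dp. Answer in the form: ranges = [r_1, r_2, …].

beam 1: φ=-135°, α=195°
  direction (-0.9659, -0.2588); cell (4,5); t to first gridline: x 0.5280, y 1.1591 (then +1.0353 / +3.8637)
    (3,5) via x @ 0.5280
    (3,4) via y @ 1.1591  # hit
  → r_1 = 1.1591
beam 2: φ=-45°, α=285°
  direction (0.2588, -0.9659); cell (4,5); t to first gridline: x 1.8932, y 0.3106 (then +3.8637 / +1.0353)
    (4,4) via y @ 0.3106
    (4,3) via y @ 1.3459  # hit
  → r_2 = 1.3459
beam 3: φ=45°, α=15°
  direction (0.9659, 0.2588); cell (4,5); t to first gridline: x 0.5073, y 2.7046 (then +1.0353 / +3.8637)
    (5,5) via x @ 0.5073  # hit
  → r_3 = 0.5073
beam 4: φ=135°, α=105°
  direction (-0.2588, 0.9659); cell (4,5); t to first gridline: x 1.9705, y 0.7247 (then +3.8637 / +1.0353)
    (4,6) via y @ 0.7247  # hit
  → r_4 = 0.7247

ranges = [1.1591, 1.3459, 0.5073, 0.7247]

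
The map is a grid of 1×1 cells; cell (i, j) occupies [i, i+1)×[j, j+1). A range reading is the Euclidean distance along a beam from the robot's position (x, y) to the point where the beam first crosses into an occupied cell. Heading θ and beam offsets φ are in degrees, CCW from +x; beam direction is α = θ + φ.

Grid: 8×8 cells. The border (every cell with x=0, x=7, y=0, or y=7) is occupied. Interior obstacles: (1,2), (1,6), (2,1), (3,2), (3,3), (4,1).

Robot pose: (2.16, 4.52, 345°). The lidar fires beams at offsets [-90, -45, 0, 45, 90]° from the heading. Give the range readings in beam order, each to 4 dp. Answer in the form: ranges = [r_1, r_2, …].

ranges = [1.5736, 1.6800, 5.0107, 4.9600, 2.5675]

beam 1: φ=-90°, α=255°
  cosα=-0.2588 sinα=-0.9659 | (2,4) | tMaxX 0.6182 tMaxY 0.5383 | tΔX 3.8637 tΔY 1.0353
    t=0.5383 [y] (2,3)
    t=0.6182 [x] (1,3)
    t=1.5736 [y] (1,2) — stop
  → r_1 = 1.5736
beam 2: φ=-45°, α=300°
  cosα=0.5000 sinα=-0.8660 | (2,4) | tMaxX 1.6800 tMaxY 0.6004 | tΔX 2.0000 tΔY 1.1547
    t=0.6004 [y] (2,3)
    t=1.6800 [x] (3,3) — stop
  → r_2 = 1.6800
beam 3: φ=0°, α=345°
  cosα=0.9659 sinα=-0.2588 | (2,4) | tMaxX 0.8696 tMaxY 2.0091 | tΔX 1.0353 tΔY 3.8637
    t=0.8696 [x] (3,4)
    t=1.9049 [x] (4,4)
    t=2.0091 [y] (4,3)
    t=2.9402 [x] (5,3)
    t=3.9755 [x] (6,3)
    t=5.0107 [x] (7,3) — stop
  → r_3 = 5.0107
beam 4: φ=45°, α=30°
  cosα=0.8660 sinα=0.5000 | (2,4) | tMaxX 0.9699 tMaxY 0.9600 | tΔX 1.1547 tΔY 2.0000
    t=0.9600 [y] (2,5)
    t=0.9699 [x] (3,5)
    t=2.1246 [x] (4,5)
    t=2.9600 [y] (4,6)
    t=3.2793 [x] (5,6)
    t=4.4341 [x] (6,6)
    t=4.9600 [y] (6,7) — stop
  → r_4 = 4.9600
beam 5: φ=90°, α=75°
  cosα=0.2588 sinα=0.9659 | (2,4) | tMaxX 3.2455 tMaxY 0.4969 | tΔX 3.8637 tΔY 1.0353
    t=0.4969 [y] (2,5)
    t=1.5322 [y] (2,6)
    t=2.5675 [y] (2,7) — stop
  → r_5 = 2.5675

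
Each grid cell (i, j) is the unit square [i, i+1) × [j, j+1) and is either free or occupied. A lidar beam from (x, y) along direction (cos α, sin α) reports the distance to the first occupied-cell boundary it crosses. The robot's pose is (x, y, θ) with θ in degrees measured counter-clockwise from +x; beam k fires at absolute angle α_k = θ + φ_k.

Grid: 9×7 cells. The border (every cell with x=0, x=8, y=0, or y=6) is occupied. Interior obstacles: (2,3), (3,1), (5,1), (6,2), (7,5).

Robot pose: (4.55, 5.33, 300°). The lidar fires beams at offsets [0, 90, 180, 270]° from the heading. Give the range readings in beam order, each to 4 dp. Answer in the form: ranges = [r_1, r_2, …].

ranges = [2.9000, 1.3400, 0.7736, 2.6600]

beam 1: φ=0°, α=300°
  direction (0.5000, -0.8660); cell (4,5); t to first gridline: x 0.9000, y 0.3811 (then +2.0000 / +1.1547)
    (4,4) via y @ 0.3811
    (5,4) via x @ 0.9000
    (5,3) via y @ 1.5358
    (5,2) via y @ 2.6905
    (6,2) via x @ 2.9000  # hit
  → r_1 = 2.9000
beam 2: φ=90°, α=30°
  direction (0.8660, 0.5000); cell (4,5); t to first gridline: x 0.5196, y 1.3400 (then +1.1547 / +2.0000)
    (5,5) via x @ 0.5196
    (5,6) via y @ 1.3400  # hit
  → r_2 = 1.3400
beam 3: φ=180°, α=120°
  direction (-0.5000, 0.8660); cell (4,5); t to first gridline: x 1.1000, y 0.7736 (then +2.0000 / +1.1547)
    (4,6) via y @ 0.7736  # hit
  → r_3 = 0.7736
beam 4: φ=270°, α=210°
  direction (-0.8660, -0.5000); cell (4,5); t to first gridline: x 0.6351, y 0.6600 (then +1.1547 / +2.0000)
    (3,5) via x @ 0.6351
    (3,4) via y @ 0.6600
    (2,4) via x @ 1.7898
    (2,3) via y @ 2.6600  # hit
  → r_4 = 2.6600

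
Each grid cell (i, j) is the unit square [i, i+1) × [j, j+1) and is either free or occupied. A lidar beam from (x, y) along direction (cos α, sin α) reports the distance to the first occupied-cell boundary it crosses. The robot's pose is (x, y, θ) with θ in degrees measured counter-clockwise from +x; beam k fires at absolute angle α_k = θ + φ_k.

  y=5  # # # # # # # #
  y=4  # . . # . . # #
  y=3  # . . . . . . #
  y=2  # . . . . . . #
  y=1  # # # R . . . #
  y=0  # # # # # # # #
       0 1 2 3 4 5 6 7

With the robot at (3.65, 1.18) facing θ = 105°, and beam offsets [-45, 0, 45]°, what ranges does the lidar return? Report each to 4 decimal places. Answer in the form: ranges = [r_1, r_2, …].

beam 1: φ=-45°, α=60°
  d=(0.5000,0.8660)  start (3,1)  tX=0.7000 tY=0.9469  stride 1/|dx|=2.0000 1/|dy|=1.1547
    cross x-line → (4,1), t=0.7000
    cross y-line → (4,2), t=0.9469
    cross y-line → (4,3), t=2.1016
    cross x-line → (5,3), t=2.7000
    cross y-line → (5,4), t=3.2563
    cross y-line → (5,5), t=4.4110 (wall)
  → r_1 = 4.4110
beam 2: φ=0°, α=105°
  d=(-0.2588,0.9659)  start (3,1)  tX=2.5114 tY=0.8489  stride 1/|dx|=3.8637 1/|dy|=1.0353
    cross y-line → (3,2), t=0.8489
    cross y-line → (3,3), t=1.8842
    cross x-line → (2,3), t=2.5114
    cross y-line → (2,4), t=2.9195
    cross y-line → (2,5), t=3.9548 (wall)
  → r_2 = 3.9548
beam 3: φ=45°, α=150°
  d=(-0.8660,0.5000)  start (3,1)  tX=0.7506 tY=1.6400  stride 1/|dx|=1.1547 1/|dy|=2.0000
    cross x-line → (2,1), t=0.7506 (wall)
  → r_3 = 0.7506

ranges = [4.4110, 3.9548, 0.7506]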